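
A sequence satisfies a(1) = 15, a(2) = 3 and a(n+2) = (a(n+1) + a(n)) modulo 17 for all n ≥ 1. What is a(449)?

a(1) = 15, a(2) = 3, a(3) = 1, a(4) = 4, a(5) = 5, a(6) = 9, a(7) = 14, a(8) = 6, a(9) = 3, a(10) = 9, a(11) = 12, a(12) = 4, a(13) = 16, a(14) = 3, a(15) = 2, a(16) = 5, a(17) = 7, a(18) = 12, a(19) = 2, a(20) = 14, a(21) = 16, a(22) = 13, a(23) = 12, a(24) = 8, a(25) = 3, a(26) = 11, a(27) = 14, a(28) = 8, a(29) = 5, a(30) = 13, a(31) = 1, a(32) = 14, a(33) = 15, a(34) = 12, a(35) = 10, a(36) = 5, a(37) = 15, a(38) = 3.
The sequence repeats with period 36.
(449 - 1) mod 36 = 16, so a(449) = a(17) = 7.

7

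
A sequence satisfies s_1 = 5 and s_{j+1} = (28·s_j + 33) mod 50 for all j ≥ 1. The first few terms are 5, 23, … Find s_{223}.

27

We have s_1 = 5, s_2 = 23, s_3 = 27, s_4 = 39, s_5 = 25, s_6 = 33, s_7 = 7, s_8 = 29, s_9 = 45, s_{10} = 43, s_{11} = 37, s_{12} = 19, s_{13} = 15, s_{14} = 3, s_{15} = 17, s_{16} = 9, s_{17} = 35, s_{18} = 13, s_{19} = 47, s_{20} = 49, s_{21} = 5.
Since s_{21} = s_1 = 5, the sequence is periodic with period 20.
(223 - 1) mod 20 = 2, so s_{223} = s_3 = 27.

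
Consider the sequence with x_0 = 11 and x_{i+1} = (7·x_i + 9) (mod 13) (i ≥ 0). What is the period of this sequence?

Computing terms: x_0 = 11, x_1 = 8, x_2 = 0, x_3 = 9, x_4 = 7, x_5 = 6, x_6 = 12, x_7 = 2, x_8 = 10, x_9 = 1, x_{10} = 3, x_{11} = 4, x_{12} = 11.
Since x_{12} = x_0 = 11, the sequence is periodic with period 12.

12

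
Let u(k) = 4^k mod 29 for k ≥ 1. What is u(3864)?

1

We have u(1) = 4, u(2) = 16, u(3) = 6, u(4) = 24, u(5) = 9, u(6) = 7, u(7) = 28, u(8) = 25, u(9) = 13, u(10) = 23, u(11) = 5, u(12) = 20, u(13) = 22, u(14) = 1, u(15) = 4.
The sequence repeats with period 14.
(3864 - 1) mod 14 = 13, so u(3864) = u(14) = 1.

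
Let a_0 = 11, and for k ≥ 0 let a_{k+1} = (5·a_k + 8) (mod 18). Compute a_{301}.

9

Computing terms: a_0 = 11,  a_1 = 9,  a_2 = 17,  a_3 = 3,  a_4 = 5,  a_5 = 15,  a_6 = 11.
The sequence repeats with period 6.
So a_{301} = a_{0 + ((301-0) mod 6)} = a_1 = 9.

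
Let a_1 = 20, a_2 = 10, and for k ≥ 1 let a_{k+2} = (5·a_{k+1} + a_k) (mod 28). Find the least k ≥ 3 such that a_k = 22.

5

Computing terms: a_1 = 20; a_2 = 10; a_3 = 14; a_4 = 24; a_5 = 22; a_6 = 22; a_7 = 20; a_8 = 10.
Since (a_7, a_8) = (a_1, a_2) = (20, 10) (two consecutive terms determine the rest), the sequence is periodic with period 6.
The value 22 first appears (with k ≥ 3) at a_5.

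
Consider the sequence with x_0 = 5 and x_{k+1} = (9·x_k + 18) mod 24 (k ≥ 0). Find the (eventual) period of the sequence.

4

Listing terms: x_0 = 5, x_1 = 15, x_2 = 9, x_3 = 3, x_4 = 21, x_5 = 15.
Since x_5 = x_1 = 15, the sequence is eventually periodic: after a pre-period of length 1 it cycles with period 4.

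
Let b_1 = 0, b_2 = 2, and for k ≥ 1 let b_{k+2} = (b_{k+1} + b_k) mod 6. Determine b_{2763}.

2

b_1 = 0, b_2 = 2, b_3 = 2, b_4 = 4, b_5 = 0, b_6 = 4, b_7 = 4, b_8 = 2, b_9 = 0, b_{10} = 2.
The sequence repeats with period 8.
So b_{2763} = b_{1 + ((2763-1) mod 8)} = b_3 = 2.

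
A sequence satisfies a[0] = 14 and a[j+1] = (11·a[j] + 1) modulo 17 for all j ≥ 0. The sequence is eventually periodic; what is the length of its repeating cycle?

a[0] = 14; a[1] = 2; a[2] = 6; a[3] = 16; a[4] = 7; a[5] = 10; a[6] = 9; a[7] = 15; a[8] = 13; a[9] = 8; a[10] = 4; a[11] = 11; a[12] = 3; a[13] = 0; a[14] = 1; a[15] = 12; a[16] = 14.
The sequence repeats with period 16.

16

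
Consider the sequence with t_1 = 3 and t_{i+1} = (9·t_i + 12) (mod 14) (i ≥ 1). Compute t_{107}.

Listing terms: t_1 = 3, t_2 = 11, t_3 = 13, t_4 = 3.
Since t_4 = t_1 = 3, the sequence is periodic with period 3.
(107 - 1) mod 3 = 1, so t_{107} = t_2 = 11.

11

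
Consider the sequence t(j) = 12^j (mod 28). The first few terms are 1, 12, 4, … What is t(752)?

t(0) = 1,  t(1) = 12,  t(2) = 4,  t(3) = 20,  t(4) = 16,  t(5) = 24,  t(6) = 8,  t(7) = 12.
Since t(7) = t(1) = 12, the sequence is eventually periodic: after a pre-period of length 1 it cycles with period 6.
For j ≥ 1, t(j) depends only on (j - 1) mod 6. (752 - 1) mod 6 = 1, so t(752) = t(2) = 4.

4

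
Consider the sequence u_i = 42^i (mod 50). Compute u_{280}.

u_0 = 1, u_1 = 42, u_2 = 14, u_3 = 38, u_4 = 46, u_5 = 32, u_6 = 44, u_7 = 48, u_8 = 16, u_9 = 22, u_{10} = 24, u_{11} = 8, u_{12} = 36, u_{13} = 12, u_{14} = 4, u_{15} = 18, u_{16} = 6, u_{17} = 2, u_{18} = 34, u_{19} = 28, u_{20} = 26, u_{21} = 42.
Since u_{21} = u_1 = 42, the sequence is eventually periodic: after a pre-period of length 1 it cycles with period 20.
For i ≥ 1, u_i depends only on (i - 1) mod 20. (280 - 1) mod 20 = 19, so u_{280} = u_{20} = 26.

26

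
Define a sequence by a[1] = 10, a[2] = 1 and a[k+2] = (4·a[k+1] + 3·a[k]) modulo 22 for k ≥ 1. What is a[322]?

1

Listing terms: a[1] = 10; a[2] = 1; a[3] = 12; a[4] = 7; a[5] = 20; a[6] = 13; a[7] = 2; a[8] = 3; a[9] = 18; a[10] = 15; a[11] = 4; a[12] = 17; a[13] = 14; a[14] = 19; a[15] = 8; a[16] = 1; a[17] = 6; a[18] = 5; a[19] = 16; a[20] = 13; a[21] = 12; a[22] = 21; a[23] = 10; a[24] = 15; a[25] = 2; a[26] = 9; a[27] = 20; a[28] = 19; a[29] = 4; a[30] = 7; a[31] = 18; a[32] = 5; a[33] = 8; a[34] = 3; a[35] = 14; a[36] = 21; a[37] = 16; a[38] = 17; a[39] = 6; a[40] = 9; a[41] = 10; a[42] = 1.
The sequence repeats with period 40.
So a[322] = a[1 + ((322-1) mod 40)] = a[2] = 1.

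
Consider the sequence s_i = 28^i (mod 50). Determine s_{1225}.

s_1 = 28,  s_2 = 34,  s_3 = 2,  s_4 = 6,  s_5 = 18,  s_6 = 4,  s_7 = 12,  s_8 = 36,  s_9 = 8,  s_{10} = 24,  s_{11} = 22,  s_{12} = 16,  s_{13} = 48,  s_{14} = 44,  s_{15} = 32,  s_{16} = 46,  s_{17} = 38,  s_{18} = 14,  s_{19} = 42,  s_{20} = 26,  s_{21} = 28.
Since s_{21} = s_1 = 28, the sequence is periodic with period 20.
So s_{1225} = s_{1 + ((1225-1) mod 20)} = s_5 = 18.

18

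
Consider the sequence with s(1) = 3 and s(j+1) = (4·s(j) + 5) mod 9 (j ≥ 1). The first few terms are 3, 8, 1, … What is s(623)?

8

s(1) = 3; s(2) = 8; s(3) = 1; s(4) = 0; s(5) = 5; s(6) = 7; s(7) = 6; s(8) = 2; s(9) = 4; s(10) = 3.
The sequence repeats with period 9.
(623 - 1) mod 9 = 1, so s(623) = s(2) = 8.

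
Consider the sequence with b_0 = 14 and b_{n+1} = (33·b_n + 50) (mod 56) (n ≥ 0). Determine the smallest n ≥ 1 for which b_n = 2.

10

Listing terms: b_0 = 14, b_1 = 8, b_2 = 34, b_3 = 52, b_4 = 30, b_5 = 32, b_6 = 42, b_7 = 36, b_8 = 6, b_9 = 24, b_{10} = 2, b_{11} = 4, b_{12} = 14.
The sequence repeats with period 12.
The value 2 first appears (with n ≥ 1) at b_{10}.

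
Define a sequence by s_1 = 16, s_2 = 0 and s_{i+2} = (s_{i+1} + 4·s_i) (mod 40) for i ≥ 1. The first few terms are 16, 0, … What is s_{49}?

16

s_1 = 16, s_2 = 0, s_3 = 24, s_4 = 24, s_5 = 0, s_6 = 16, s_7 = 16, s_8 = 0.
The sequence repeats with period 6.
(49 - 1) mod 6 = 0, so s_{49} = s_1 = 16.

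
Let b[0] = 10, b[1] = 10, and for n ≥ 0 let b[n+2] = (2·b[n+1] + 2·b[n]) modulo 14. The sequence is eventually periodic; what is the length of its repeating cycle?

b[0] = 10; b[1] = 10; b[2] = 12; b[3] = 2; b[4] = 0; b[5] = 4; b[6] = 8; b[7] = 10; b[8] = 8; b[9] = 8; b[10] = 4; b[11] = 10; b[12] = 0; b[13] = 6; b[14] = 12; b[15] = 8; b[16] = 12; b[17] = 12; b[18] = 6; b[19] = 8; b[20] = 0; b[21] = 2; b[22] = 4; b[23] = 12; b[24] = 4; b[25] = 4; b[26] = 2; b[27] = 12; b[28] = 0; b[29] = 10; b[30] = 6; b[31] = 4; b[32] = 6; b[33] = 6; b[34] = 10; b[35] = 4; b[36] = 0; b[37] = 8; b[38] = 2; b[39] = 6; b[40] = 2; b[41] = 2; b[42] = 8; b[43] = 6; b[44] = 0; b[45] = 12; b[46] = 10; b[47] = 2; b[48] = 10; b[49] = 10.
The sequence repeats with period 48.

48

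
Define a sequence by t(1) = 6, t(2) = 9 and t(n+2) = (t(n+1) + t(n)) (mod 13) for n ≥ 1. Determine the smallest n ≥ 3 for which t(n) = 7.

9

We have t(1) = 6; t(2) = 9; t(3) = 2; t(4) = 11; t(5) = 0; t(6) = 11; t(7) = 11; t(8) = 9; t(9) = 7; t(10) = 3; t(11) = 10; t(12) = 0; t(13) = 10; t(14) = 10; t(15) = 7; t(16) = 4; t(17) = 11; t(18) = 2; t(19) = 0; t(20) = 2; t(21) = 2; t(22) = 4; t(23) = 6; t(24) = 10; t(25) = 3; t(26) = 0; t(27) = 3; t(28) = 3; t(29) = 6; t(30) = 9.
The sequence repeats with period 28.
The value 7 first appears (with n ≥ 3) at t(9).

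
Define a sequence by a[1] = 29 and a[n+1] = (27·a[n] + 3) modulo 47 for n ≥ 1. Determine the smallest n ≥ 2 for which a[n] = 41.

23

Listing terms: a[1] = 29, a[2] = 34, a[3] = 28, a[4] = 7, a[5] = 4, a[6] = 17, a[7] = 39, a[8] = 22, a[9] = 33, a[10] = 1, a[11] = 30, a[12] = 14, a[13] = 5, a[14] = 44, a[15] = 16, a[16] = 12, a[17] = 45, a[18] = 43, a[19] = 36, a[20] = 35, a[21] = 8, a[22] = 31, a[23] = 41, a[24] = 29.
The sequence repeats with period 23.
The value 41 first appears (with n ≥ 2) at a[23].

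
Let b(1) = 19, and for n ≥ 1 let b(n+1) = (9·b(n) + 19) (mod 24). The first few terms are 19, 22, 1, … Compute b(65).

19

Computing terms: b(1) = 19,  b(2) = 22,  b(3) = 1,  b(4) = 4,  b(5) = 7,  b(6) = 10,  b(7) = 13,  b(8) = 16,  b(9) = 19.
Since b(9) = b(1) = 19, the sequence is periodic with period 8.
So b(65) = b(1 + ((65-1) mod 8)) = b(1) = 19.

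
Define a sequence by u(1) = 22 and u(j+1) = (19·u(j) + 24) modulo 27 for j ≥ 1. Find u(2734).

4

u(1) = 22, u(2) = 10, u(3) = 25, u(4) = 13, u(5) = 1, u(6) = 16, u(7) = 4, u(8) = 19, u(9) = 7, u(10) = 22.
Since u(10) = u(1) = 22, the sequence is periodic with period 9.
So u(2734) = u(1 + ((2734-1) mod 9)) = u(7) = 4.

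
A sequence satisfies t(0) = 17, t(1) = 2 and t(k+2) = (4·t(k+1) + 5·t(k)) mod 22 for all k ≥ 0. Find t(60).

We have t(0) = 17,  t(1) = 2,  t(2) = 5,  t(3) = 8,  t(4) = 13,  t(5) = 4,  t(6) = 15,  t(7) = 14,  t(8) = 21,  t(9) = 0,  t(10) = 17,  t(11) = 2.
The sequence repeats with period 10.
So t(60) = t(0 + ((60-0) mod 10)) = t(0) = 17.

17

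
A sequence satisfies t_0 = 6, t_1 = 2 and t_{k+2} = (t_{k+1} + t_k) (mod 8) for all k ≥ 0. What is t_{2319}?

2

We have t_0 = 6,  t_1 = 2,  t_2 = 0,  t_3 = 2,  t_4 = 2,  t_5 = 4,  t_6 = 6,  t_7 = 2.
The sequence repeats with period 6.
(2319 - 0) mod 6 = 3, so t_{2319} = t_3 = 2.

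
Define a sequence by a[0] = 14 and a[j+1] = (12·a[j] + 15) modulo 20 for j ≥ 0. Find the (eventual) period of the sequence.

Computing terms: a[0] = 14; a[1] = 3; a[2] = 11; a[3] = 7; a[4] = 19; a[5] = 3.
Since a[5] = a[1] = 3, the sequence is eventually periodic: after a pre-period of length 1 it cycles with period 4.

4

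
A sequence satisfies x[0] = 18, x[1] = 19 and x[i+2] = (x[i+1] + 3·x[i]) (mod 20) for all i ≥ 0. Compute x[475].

Listing terms: x[0] = 18,  x[1] = 19,  x[2] = 13,  x[3] = 10,  x[4] = 9,  x[5] = 19,  x[6] = 6,  x[7] = 3,  x[8] = 1,  x[9] = 10,  x[10] = 13,  x[11] = 3,  x[12] = 2,  x[13] = 11,  x[14] = 17,  x[15] = 10,  x[16] = 1,  x[17] = 11,  x[18] = 14,  x[19] = 7,  x[20] = 9,  x[21] = 10,  x[22] = 17,  x[23] = 7,  x[24] = 18,  x[25] = 19.
Since (x[24], x[25]) = (x[0], x[1]) = (18, 19) (two consecutive terms determine the rest), the sequence is periodic with period 24.
So x[475] = x[0 + ((475-0) mod 24)] = x[19] = 7.

7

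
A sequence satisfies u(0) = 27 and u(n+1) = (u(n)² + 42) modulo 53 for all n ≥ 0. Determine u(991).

u(0) = 27, u(1) = 29, u(2) = 35, u(3) = 48, u(4) = 14, u(5) = 26, u(6) = 29.
Since u(6) = u(1) = 29, the sequence is eventually periodic: after a pre-period of length 1 it cycles with period 5.
For n ≥ 1, u(n) depends only on (n - 1) mod 5. (991 - 1) mod 5 = 0, so u(991) = u(1) = 29.

29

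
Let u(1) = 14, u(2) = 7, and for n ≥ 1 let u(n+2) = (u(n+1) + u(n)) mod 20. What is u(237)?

9

Computing terms: u(1) = 14, u(2) = 7, u(3) = 1, u(4) = 8, u(5) = 9, u(6) = 17, u(7) = 6, u(8) = 3, u(9) = 9, u(10) = 12, u(11) = 1, u(12) = 13, u(13) = 14, u(14) = 7.
The sequence repeats with period 12.
(237 - 1) mod 12 = 8, so u(237) = u(9) = 9.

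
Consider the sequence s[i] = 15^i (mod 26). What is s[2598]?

Listing terms: s[0] = 1, s[1] = 15, s[2] = 17, s[3] = 21, s[4] = 3, s[5] = 19, s[6] = 25, s[7] = 11, s[8] = 9, s[9] = 5, s[10] = 23, s[11] = 7, s[12] = 1.
The sequence repeats with period 12.
(2598 - 0) mod 12 = 6, so s[2598] = s[6] = 25.

25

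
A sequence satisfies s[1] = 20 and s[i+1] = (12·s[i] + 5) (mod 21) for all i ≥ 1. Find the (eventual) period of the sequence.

6

Listing terms: s[1] = 20; s[2] = 14; s[3] = 5; s[4] = 2; s[5] = 8; s[6] = 17; s[7] = 20.
The sequence repeats with period 6.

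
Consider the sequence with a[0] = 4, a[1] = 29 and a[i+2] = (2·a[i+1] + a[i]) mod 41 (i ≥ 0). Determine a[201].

29

a[0] = 4, a[1] = 29, a[2] = 21, a[3] = 30, a[4] = 40, a[5] = 28, a[6] = 14, a[7] = 15, a[8] = 3, a[9] = 21, a[10] = 4, a[11] = 29.
Since (a[10], a[11]) = (a[0], a[1]) = (4, 29) (two consecutive terms determine the rest), the sequence is periodic with period 10.
(201 - 0) mod 10 = 1, so a[201] = a[1] = 29.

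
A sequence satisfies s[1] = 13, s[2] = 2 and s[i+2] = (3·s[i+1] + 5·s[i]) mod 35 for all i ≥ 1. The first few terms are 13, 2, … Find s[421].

34

We have s[1] = 13,  s[2] = 2,  s[3] = 1,  s[4] = 13,  s[5] = 9,  s[6] = 22,  s[7] = 6,  s[8] = 23,  s[9] = 29,  s[10] = 27,  s[11] = 16,  s[12] = 8,  s[13] = 34,  s[14] = 2,  s[15] = 1.
Since (s[14], s[15]) = (s[2], s[3]) = (2, 1) (two consecutive terms determine the rest), the sequence is eventually periodic: after a pre-period of length 1 it cycles with period 12.
For i ≥ 2, s[i] depends only on (i - 2) mod 12. (421 - 2) mod 12 = 11, so s[421] = s[13] = 34.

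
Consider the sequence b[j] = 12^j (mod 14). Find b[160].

b[1] = 12; b[2] = 4; b[3] = 6; b[4] = 2; b[5] = 10; b[6] = 8; b[7] = 12.
Since b[7] = b[1] = 12, the sequence is periodic with period 6.
So b[160] = b[1 + ((160-1) mod 6)] = b[4] = 2.

2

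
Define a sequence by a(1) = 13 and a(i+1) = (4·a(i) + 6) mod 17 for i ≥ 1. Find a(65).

We have a(1) = 13,  a(2) = 7,  a(3) = 0,  a(4) = 6,  a(5) = 13.
Since a(5) = a(1) = 13, the sequence is periodic with period 4.
So a(65) = a(1 + ((65-1) mod 4)) = a(1) = 13.

13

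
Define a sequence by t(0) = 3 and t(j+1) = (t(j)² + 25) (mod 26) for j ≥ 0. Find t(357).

16

t(0) = 3, t(1) = 8, t(2) = 11, t(3) = 16, t(4) = 21, t(5) = 24, t(6) = 3.
Since t(6) = t(0) = 3, the sequence is periodic with period 6.
So t(357) = t(0 + ((357-0) mod 6)) = t(3) = 16.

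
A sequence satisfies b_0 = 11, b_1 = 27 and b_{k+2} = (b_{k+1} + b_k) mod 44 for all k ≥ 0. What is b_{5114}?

26

Computing terms: b_0 = 11; b_1 = 27; b_2 = 38; b_3 = 21; b_4 = 15; b_5 = 36; b_6 = 7; b_7 = 43; b_8 = 6; b_9 = 5; b_{10} = 11; b_{11} = 16; b_{12} = 27; b_{13} = 43; b_{14} = 26; b_{15} = 25; b_{16} = 7; b_{17} = 32; b_{18} = 39; b_{19} = 27; b_{20} = 22; b_{21} = 5; b_{22} = 27; b_{23} = 32; b_{24} = 15; b_{25} = 3; b_{26} = 18; b_{27} = 21; b_{28} = 39; b_{29} = 16; b_{30} = 11; b_{31} = 27.
The sequence repeats with period 30.
(5114 - 0) mod 30 = 14, so b_{5114} = b_{14} = 26.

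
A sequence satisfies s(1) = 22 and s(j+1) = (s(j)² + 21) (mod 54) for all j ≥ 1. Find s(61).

22

We have s(1) = 22, s(2) = 19, s(3) = 4, s(4) = 37, s(5) = 40, s(6) = 1, s(7) = 22.
Since s(7) = s(1) = 22, the sequence is periodic with period 6.
So s(61) = s(1 + ((61-1) mod 6)) = s(1) = 22.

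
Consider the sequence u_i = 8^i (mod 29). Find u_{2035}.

2

u_0 = 1, u_1 = 8, u_2 = 6, u_3 = 19, u_4 = 7, u_5 = 27, u_6 = 13, u_7 = 17, u_8 = 20, u_9 = 15, u_{10} = 4, u_{11} = 3, u_{12} = 24, u_{13} = 18, u_{14} = 28, u_{15} = 21, u_{16} = 23, u_{17} = 10, u_{18} = 22, u_{19} = 2, u_{20} = 16, u_{21} = 12, u_{22} = 9, u_{23} = 14, u_{24} = 25, u_{25} = 26, u_{26} = 5, u_{27} = 11, u_{28} = 1.
Since u_{28} = u_0 = 1, the sequence is periodic with period 28.
(2035 - 0) mod 28 = 19, so u_{2035} = u_{19} = 2.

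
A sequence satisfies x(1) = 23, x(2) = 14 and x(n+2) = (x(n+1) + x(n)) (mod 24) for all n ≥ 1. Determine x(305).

8

Computing terms: x(1) = 23; x(2) = 14; x(3) = 13; x(4) = 3; x(5) = 16; x(6) = 19; x(7) = 11; x(8) = 6; x(9) = 17; x(10) = 23; x(11) = 16; x(12) = 15; x(13) = 7; x(14) = 22; x(15) = 5; x(16) = 3; x(17) = 8; x(18) = 11; x(19) = 19; x(20) = 6; x(21) = 1; x(22) = 7; x(23) = 8; x(24) = 15; x(25) = 23; x(26) = 14.
Since (x(25), x(26)) = (x(1), x(2)) = (23, 14) (two consecutive terms determine the rest), the sequence is periodic with period 24.
(305 - 1) mod 24 = 16, so x(305) = x(17) = 8.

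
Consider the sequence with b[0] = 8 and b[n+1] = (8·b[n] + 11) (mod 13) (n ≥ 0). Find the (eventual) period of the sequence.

4

Listing terms: b[0] = 8,  b[1] = 10,  b[2] = 0,  b[3] = 11,  b[4] = 8.
Since b[4] = b[0] = 8, the sequence is periodic with period 4.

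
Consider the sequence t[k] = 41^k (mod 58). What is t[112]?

t[1] = 41; t[2] = 57; t[3] = 17; t[4] = 1; t[5] = 41.
Since t[5] = t[1] = 41, the sequence is periodic with period 4.
(112 - 1) mod 4 = 3, so t[112] = t[4] = 1.

1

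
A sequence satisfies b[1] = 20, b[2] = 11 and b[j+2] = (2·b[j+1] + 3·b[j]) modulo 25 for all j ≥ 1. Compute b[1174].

Listing terms: b[1] = 20, b[2] = 11, b[3] = 7, b[4] = 22, b[5] = 15, b[6] = 21, b[7] = 12, b[8] = 12, b[9] = 10, b[10] = 6, b[11] = 17, b[12] = 2, b[13] = 5, b[14] = 16, b[15] = 22, b[16] = 17, b[17] = 0, b[18] = 1, b[19] = 2, b[20] = 7, b[21] = 20, b[22] = 11.
Since (b[21], b[22]) = (b[1], b[2]) = (20, 11) (two consecutive terms determine the rest), the sequence is periodic with period 20.
So b[1174] = b[1 + ((1174-1) mod 20)] = b[14] = 16.

16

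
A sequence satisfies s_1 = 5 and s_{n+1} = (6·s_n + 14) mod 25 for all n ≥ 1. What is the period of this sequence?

25

We have s_1 = 5, s_2 = 19, s_3 = 3, s_4 = 7, s_5 = 6, s_6 = 0, s_7 = 14, s_8 = 23, s_9 = 2, s_{10} = 1, s_{11} = 20, s_{12} = 9, s_{13} = 18, s_{14} = 22, s_{15} = 21, s_{16} = 15, s_{17} = 4, s_{18} = 13, s_{19} = 17, s_{20} = 16, s_{21} = 10, s_{22} = 24, s_{23} = 8, s_{24} = 12, s_{25} = 11, s_{26} = 5.
The sequence repeats with period 25.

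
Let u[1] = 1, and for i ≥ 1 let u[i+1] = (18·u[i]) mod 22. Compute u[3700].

We have u[1] = 1,  u[2] = 18,  u[3] = 16,  u[4] = 2,  u[5] = 14,  u[6] = 10,  u[7] = 4,  u[8] = 6,  u[9] = 20,  u[10] = 8,  u[11] = 12,  u[12] = 18.
Since u[12] = u[2] = 18, the sequence is eventually periodic: after a pre-period of length 1 it cycles with period 10.
For i ≥ 2, u[i] depends only on (i - 2) mod 10. (3700 - 2) mod 10 = 8, so u[3700] = u[10] = 8.

8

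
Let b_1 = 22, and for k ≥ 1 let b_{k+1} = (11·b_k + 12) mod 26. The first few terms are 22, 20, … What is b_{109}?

Computing terms: b_1 = 22, b_2 = 20, b_3 = 24, b_4 = 16, b_5 = 6, b_6 = 0, b_7 = 12, b_8 = 14, b_9 = 10, b_{10} = 18, b_{11} = 2, b_{12} = 8, b_{13} = 22.
The sequence repeats with period 12.
So b_{109} = b_{1 + ((109-1) mod 12)} = b_1 = 22.

22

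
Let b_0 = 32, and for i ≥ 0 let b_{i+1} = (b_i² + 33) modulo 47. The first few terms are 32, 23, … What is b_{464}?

Computing terms: b_0 = 32; b_1 = 23; b_2 = 45; b_3 = 37; b_4 = 39; b_5 = 3; b_6 = 42; b_7 = 11; b_8 = 13; b_9 = 14; b_{10} = 41; b_{11} = 22; b_{12} = 0; b_{13} = 33; b_{14} = 41.
Since b_{14} = b_{10} = 41, the sequence is eventually periodic: after a pre-period of length 10 it cycles with period 4.
For i ≥ 10, b_i depends only on (i - 10) mod 4. (464 - 10) mod 4 = 2, so b_{464} = b_{12} = 0.

0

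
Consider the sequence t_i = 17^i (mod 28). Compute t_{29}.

5

We have t_1 = 17, t_2 = 9, t_3 = 13, t_4 = 25, t_5 = 5, t_6 = 1, t_7 = 17.
The sequence repeats with period 6.
So t_{29} = t_{1 + ((29-1) mod 6)} = t_5 = 5.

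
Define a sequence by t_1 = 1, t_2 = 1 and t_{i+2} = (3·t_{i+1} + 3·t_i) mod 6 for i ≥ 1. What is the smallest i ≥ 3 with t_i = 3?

4

We have t_1 = 1, t_2 = 1, t_3 = 0, t_4 = 3, t_5 = 3, t_6 = 0, t_7 = 3.
Since (t_6, t_7) = (t_3, t_4) = (0, 3) (two consecutive terms determine the rest), the sequence is eventually periodic: after a pre-period of length 2 it cycles with period 3.
The value 3 first appears (with i ≥ 3) at t_4.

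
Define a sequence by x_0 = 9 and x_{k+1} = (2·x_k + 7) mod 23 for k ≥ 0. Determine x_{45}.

2

x_0 = 9, x_1 = 2, x_2 = 11, x_3 = 6, x_4 = 19, x_5 = 22, x_6 = 5, x_7 = 17, x_8 = 18, x_9 = 20, x_{10} = 1, x_{11} = 9.
The sequence repeats with period 11.
(45 - 0) mod 11 = 1, so x_{45} = x_1 = 2.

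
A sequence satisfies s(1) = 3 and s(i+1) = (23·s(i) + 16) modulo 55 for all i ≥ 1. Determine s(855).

We have s(1) = 3; s(2) = 30; s(3) = 46; s(4) = 29; s(5) = 23; s(6) = 50; s(7) = 11; s(8) = 49; s(9) = 43; s(10) = 15; s(11) = 31; s(12) = 14; s(13) = 8; s(14) = 35; s(15) = 51; s(16) = 34; s(17) = 28; s(18) = 0; s(19) = 16; s(20) = 54; s(21) = 48; s(22) = 20; s(23) = 36; s(24) = 19; s(25) = 13; s(26) = 40; s(27) = 1; s(28) = 39; s(29) = 33; s(30) = 5; s(31) = 21; s(32) = 4; s(33) = 53; s(34) = 25; s(35) = 41; s(36) = 24; s(37) = 18; s(38) = 45; s(39) = 6; s(40) = 44; s(41) = 38; s(42) = 10; s(43) = 26; s(44) = 9; s(45) = 3.
The sequence repeats with period 44.
So s(855) = s(1 + ((855-1) mod 44)) = s(19) = 16.

16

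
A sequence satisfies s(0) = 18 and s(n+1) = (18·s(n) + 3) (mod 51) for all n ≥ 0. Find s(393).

24

Computing terms: s(0) = 18,  s(1) = 21,  s(2) = 24,  s(3) = 27,  s(4) = 30,  s(5) = 33,  s(6) = 36,  s(7) = 39,  s(8) = 42,  s(9) = 45,  s(10) = 48,  s(11) = 0,  s(12) = 3,  s(13) = 6,  s(14) = 9,  s(15) = 12,  s(16) = 15,  s(17) = 18.
The sequence repeats with period 17.
So s(393) = s(0 + ((393-0) mod 17)) = s(2) = 24.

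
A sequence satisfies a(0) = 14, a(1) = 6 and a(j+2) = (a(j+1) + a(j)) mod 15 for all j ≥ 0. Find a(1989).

Listing terms: a(0) = 14, a(1) = 6, a(2) = 5, a(3) = 11, a(4) = 1, a(5) = 12, a(6) = 13, a(7) = 10, a(8) = 8, a(9) = 3, a(10) = 11, a(11) = 14, a(12) = 10, a(13) = 9, a(14) = 4, a(15) = 13, a(16) = 2, a(17) = 0, a(18) = 2, a(19) = 2, a(20) = 4, a(21) = 6, a(22) = 10, a(23) = 1, a(24) = 11, a(25) = 12, a(26) = 8, a(27) = 5, a(28) = 13, a(29) = 3, a(30) = 1, a(31) = 4, a(32) = 5, a(33) = 9, a(34) = 14, a(35) = 8, a(36) = 7, a(37) = 0, a(38) = 7, a(39) = 7, a(40) = 14, a(41) = 6.
Since (a(40), a(41)) = (a(0), a(1)) = (14, 6) (two consecutive terms determine the rest), the sequence is periodic with period 40.
So a(1989) = a(0 + ((1989-0) mod 40)) = a(29) = 3.

3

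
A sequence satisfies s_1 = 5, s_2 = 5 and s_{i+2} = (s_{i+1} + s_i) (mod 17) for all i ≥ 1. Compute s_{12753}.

Computing terms: s_1 = 5, s_2 = 5, s_3 = 10, s_4 = 15, s_5 = 8, s_6 = 6, s_7 = 14, s_8 = 3, s_9 = 0, s_{10} = 3, s_{11} = 3, s_{12} = 6, s_{13} = 9, s_{14} = 15, s_{15} = 7, s_{16} = 5, s_{17} = 12, s_{18} = 0, s_{19} = 12, s_{20} = 12, s_{21} = 7, s_{22} = 2, s_{23} = 9, s_{24} = 11, s_{25} = 3, s_{26} = 14, s_{27} = 0, s_{28} = 14, s_{29} = 14, s_{30} = 11, s_{31} = 8, s_{32} = 2, s_{33} = 10, s_{34} = 12, s_{35} = 5, s_{36} = 0, s_{37} = 5, s_{38} = 5.
Since (s_{37}, s_{38}) = (s_1, s_2) = (5, 5) (two consecutive terms determine the rest), the sequence is periodic with period 36.
So s_{12753} = s_{1 + ((12753-1) mod 36)} = s_9 = 0.

0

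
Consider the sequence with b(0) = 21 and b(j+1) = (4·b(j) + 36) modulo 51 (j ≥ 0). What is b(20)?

Listing terms: b(0) = 21; b(1) = 18; b(2) = 6; b(3) = 9; b(4) = 21.
Since b(4) = b(0) = 21, the sequence is periodic with period 4.
(20 - 0) mod 4 = 0, so b(20) = b(0) = 21.

21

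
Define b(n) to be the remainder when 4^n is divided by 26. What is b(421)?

4

Computing terms: b(1) = 4, b(2) = 16, b(3) = 12, b(4) = 22, b(5) = 10, b(6) = 14, b(7) = 4.
The sequence repeats with period 6.
(421 - 1) mod 6 = 0, so b(421) = b(1) = 4.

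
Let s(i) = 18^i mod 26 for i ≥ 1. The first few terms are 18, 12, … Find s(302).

12

Listing terms: s(1) = 18,  s(2) = 12,  s(3) = 8,  s(4) = 14,  s(5) = 18.
The sequence repeats with period 4.
So s(302) = s(1 + ((302-1) mod 4)) = s(2) = 12.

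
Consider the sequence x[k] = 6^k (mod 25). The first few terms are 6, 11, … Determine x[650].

1

x[1] = 6; x[2] = 11; x[3] = 16; x[4] = 21; x[5] = 1; x[6] = 6.
The sequence repeats with period 5.
So x[650] = x[1 + ((650-1) mod 5)] = x[5] = 1.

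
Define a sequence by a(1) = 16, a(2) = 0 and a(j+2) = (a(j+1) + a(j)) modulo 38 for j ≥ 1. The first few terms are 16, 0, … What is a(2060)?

14

Listing terms: a(1) = 16,  a(2) = 0,  a(3) = 16,  a(4) = 16,  a(5) = 32,  a(6) = 10,  a(7) = 4,  a(8) = 14,  a(9) = 18,  a(10) = 32,  a(11) = 12,  a(12) = 6,  a(13) = 18,  a(14) = 24,  a(15) = 4,  a(16) = 28,  a(17) = 32,  a(18) = 22,  a(19) = 16,  a(20) = 0.
The sequence repeats with period 18.
(2060 - 1) mod 18 = 7, so a(2060) = a(8) = 14.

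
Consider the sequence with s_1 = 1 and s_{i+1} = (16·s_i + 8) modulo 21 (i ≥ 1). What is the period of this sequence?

3

Listing terms: s_1 = 1, s_2 = 3, s_3 = 14, s_4 = 1.
Since s_4 = s_1 = 1, the sequence is periodic with period 3.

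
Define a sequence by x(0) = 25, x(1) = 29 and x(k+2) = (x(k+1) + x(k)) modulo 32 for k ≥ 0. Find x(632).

6

x(0) = 25; x(1) = 29; x(2) = 22; x(3) = 19; x(4) = 9; x(5) = 28; x(6) = 5; x(7) = 1; x(8) = 6; x(9) = 7; x(10) = 13; x(11) = 20; x(12) = 1; x(13) = 21; x(14) = 22; x(15) = 11; x(16) = 1; x(17) = 12; x(18) = 13; x(19) = 25; x(20) = 6; x(21) = 31; x(22) = 5; x(23) = 4; x(24) = 9; x(25) = 13; x(26) = 22; x(27) = 3; x(28) = 25; x(29) = 28; x(30) = 21; x(31) = 17; x(32) = 6; x(33) = 23; x(34) = 29; x(35) = 20; x(36) = 17; x(37) = 5; x(38) = 22; x(39) = 27; x(40) = 17; x(41) = 12; x(42) = 29; x(43) = 9; x(44) = 6; x(45) = 15; x(46) = 21; x(47) = 4; x(48) = 25; x(49) = 29.
Since (x(48), x(49)) = (x(0), x(1)) = (25, 29) (two consecutive terms determine the rest), the sequence is periodic with period 48.
So x(632) = x(0 + ((632-0) mod 48)) = x(8) = 6.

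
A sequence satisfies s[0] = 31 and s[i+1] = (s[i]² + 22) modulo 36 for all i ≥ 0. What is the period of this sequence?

We have s[0] = 31,  s[1] = 11,  s[2] = 35,  s[3] = 23,  s[4] = 11.
Since s[4] = s[1] = 11, the sequence is eventually periodic: after a pre-period of length 1 it cycles with period 3.

3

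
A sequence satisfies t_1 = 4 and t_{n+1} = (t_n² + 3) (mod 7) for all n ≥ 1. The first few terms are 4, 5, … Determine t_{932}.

Computing terms: t_1 = 4,  t_2 = 5,  t_3 = 0,  t_4 = 3,  t_5 = 5.
Since t_5 = t_2 = 5, the sequence is eventually periodic: after a pre-period of length 1 it cycles with period 3.
For n ≥ 2, t_n depends only on (n - 2) mod 3. (932 - 2) mod 3 = 0, so t_{932} = t_2 = 5.

5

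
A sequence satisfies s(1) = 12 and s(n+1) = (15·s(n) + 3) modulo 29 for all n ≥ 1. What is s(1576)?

21

Listing terms: s(1) = 12, s(2) = 9, s(3) = 22, s(4) = 14, s(5) = 10, s(6) = 8, s(7) = 7, s(8) = 21, s(9) = 28, s(10) = 17, s(11) = 26, s(12) = 16, s(13) = 11, s(14) = 23, s(15) = 0, s(16) = 3, s(17) = 19, s(18) = 27, s(19) = 2, s(20) = 4, s(21) = 5, s(22) = 20, s(23) = 13, s(24) = 24, s(25) = 15, s(26) = 25, s(27) = 1, s(28) = 18, s(29) = 12.
The sequence repeats with period 28.
So s(1576) = s(1 + ((1576-1) mod 28)) = s(8) = 21.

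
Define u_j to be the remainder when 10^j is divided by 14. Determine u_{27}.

We have u_0 = 1; u_1 = 10; u_2 = 2; u_3 = 6; u_4 = 4; u_5 = 12; u_6 = 8; u_7 = 10.
Since u_7 = u_1 = 10, the sequence is eventually periodic: after a pre-period of length 1 it cycles with period 6.
For j ≥ 1, u_j depends only on (j - 1) mod 6. (27 - 1) mod 6 = 2, so u_{27} = u_3 = 6.

6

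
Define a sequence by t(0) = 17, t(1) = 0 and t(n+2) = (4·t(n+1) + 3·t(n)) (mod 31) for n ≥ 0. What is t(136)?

0

We have t(0) = 17,  t(1) = 0,  t(2) = 20,  t(3) = 18,  t(4) = 8,  t(5) = 24,  t(6) = 27,  t(7) = 25,  t(8) = 26,  t(9) = 24,  t(10) = 19,  t(11) = 24,  t(12) = 29,  t(13) = 2,  t(14) = 2,  t(15) = 14,  t(16) = 0,  t(17) = 11,  t(18) = 13,  t(19) = 23,  t(20) = 7,  t(21) = 4,  t(22) = 6,  t(23) = 5,  t(24) = 7,  t(25) = 12,  t(26) = 7,  t(27) = 2,  t(28) = 29,  t(29) = 29,  t(30) = 17,  t(31) = 0.
The sequence repeats with period 30.
So t(136) = t(0 + ((136-0) mod 30)) = t(16) = 0.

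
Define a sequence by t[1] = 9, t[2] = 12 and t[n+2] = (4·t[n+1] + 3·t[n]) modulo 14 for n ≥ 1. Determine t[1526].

10

t[1] = 9; t[2] = 12; t[3] = 5; t[4] = 0; t[5] = 1; t[6] = 4; t[7] = 5; t[8] = 4; t[9] = 3; t[10] = 10; t[11] = 7; t[12] = 2; t[13] = 1; t[14] = 10; t[15] = 1; t[16] = 6; t[17] = 13; t[18] = 0; t[19] = 11; t[20] = 2; t[21] = 13; t[22] = 2; t[23] = 5; t[24] = 12; t[25] = 7; t[26] = 8; t[27] = 11; t[28] = 12; t[29] = 11; t[30] = 10; t[31] = 3; t[32] = 0; t[33] = 9; t[34] = 8; t[35] = 3; t[36] = 8; t[37] = 13; t[38] = 6; t[39] = 7; t[40] = 4; t[41] = 9; t[42] = 6; t[43] = 9; t[44] = 12.
Since (t[43], t[44]) = (t[1], t[2]) = (9, 12) (two consecutive terms determine the rest), the sequence is periodic with period 42.
So t[1526] = t[1 + ((1526-1) mod 42)] = t[14] = 10.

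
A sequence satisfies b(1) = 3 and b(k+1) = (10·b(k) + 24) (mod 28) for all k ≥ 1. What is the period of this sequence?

6

Listing terms: b(1) = 3, b(2) = 26, b(3) = 4, b(4) = 8, b(5) = 20, b(6) = 0, b(7) = 24, b(8) = 12, b(9) = 4.
Since b(9) = b(3) = 4, the sequence is eventually periodic: after a pre-period of length 2 it cycles with period 6.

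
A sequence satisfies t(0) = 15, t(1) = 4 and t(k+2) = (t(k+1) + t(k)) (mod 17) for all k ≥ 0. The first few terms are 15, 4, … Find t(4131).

Listing terms: t(0) = 15,  t(1) = 4,  t(2) = 2,  t(3) = 6,  t(4) = 8,  t(5) = 14,  t(6) = 5,  t(7) = 2,  t(8) = 7,  t(9) = 9,  t(10) = 16,  t(11) = 8,  t(12) = 7,  t(13) = 15,  t(14) = 5,  t(15) = 3,  t(16) = 8,  t(17) = 11,  t(18) = 2,  t(19) = 13,  t(20) = 15,  t(21) = 11,  t(22) = 9,  t(23) = 3,  t(24) = 12,  t(25) = 15,  t(26) = 10,  t(27) = 8,  t(28) = 1,  t(29) = 9,  t(30) = 10,  t(31) = 2,  t(32) = 12,  t(33) = 14,  t(34) = 9,  t(35) = 6,  t(36) = 15,  t(37) = 4.
Since (t(36), t(37)) = (t(0), t(1)) = (15, 4) (two consecutive terms determine the rest), the sequence is periodic with period 36.
(4131 - 0) mod 36 = 27, so t(4131) = t(27) = 8.

8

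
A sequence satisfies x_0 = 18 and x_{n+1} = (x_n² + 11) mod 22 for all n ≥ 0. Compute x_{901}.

5

Listing terms: x_0 = 18, x_1 = 5, x_2 = 14, x_3 = 9, x_4 = 4, x_5 = 5.
Since x_5 = x_1 = 5, the sequence is eventually periodic: after a pre-period of length 1 it cycles with period 4.
For n ≥ 1, x_n depends only on (n - 1) mod 4. (901 - 1) mod 4 = 0, so x_{901} = x_1 = 5.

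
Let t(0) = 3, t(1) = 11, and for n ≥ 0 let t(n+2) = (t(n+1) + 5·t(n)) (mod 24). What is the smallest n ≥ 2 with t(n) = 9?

3

We have t(0) = 3,  t(1) = 11,  t(2) = 2,  t(3) = 9,  t(4) = 19,  t(5) = 16,  t(6) = 15,  t(7) = 23,  t(8) = 2,  t(9) = 21,  t(10) = 7,  t(11) = 16,  t(12) = 3,  t(13) = 11.
Since (t(12), t(13)) = (t(0), t(1)) = (3, 11) (two consecutive terms determine the rest), the sequence is periodic with period 12.
The value 9 first appears (with n ≥ 2) at t(3).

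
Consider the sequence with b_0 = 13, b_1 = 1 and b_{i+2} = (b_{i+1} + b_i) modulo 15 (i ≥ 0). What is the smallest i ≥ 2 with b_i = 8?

20

Computing terms: b_0 = 13,  b_1 = 1,  b_2 = 14,  b_3 = 0,  b_4 = 14,  b_5 = 14,  b_6 = 13,  b_7 = 12,  b_8 = 10,  b_9 = 7,  b_{10} = 2,  b_{11} = 9,  b_{12} = 11,  b_{13} = 5,  b_{14} = 1,  b_{15} = 6,  b_{16} = 7,  b_{17} = 13,  b_{18} = 5,  b_{19} = 3,  b_{20} = 8,  b_{21} = 11,  b_{22} = 4,  b_{23} = 0,  b_{24} = 4,  b_{25} = 4,  b_{26} = 8,  b_{27} = 12,  b_{28} = 5,  b_{29} = 2,  b_{30} = 7,  b_{31} = 9,  b_{32} = 1,  b_{33} = 10,  b_{34} = 11,  b_{35} = 6,  b_{36} = 2,  b_{37} = 8,  b_{38} = 10,  b_{39} = 3,  b_{40} = 13,  b_{41} = 1.
Since (b_{40}, b_{41}) = (b_0, b_1) = (13, 1) (two consecutive terms determine the rest), the sequence is periodic with period 40.
The value 8 first appears (with i ≥ 2) at b_{20}.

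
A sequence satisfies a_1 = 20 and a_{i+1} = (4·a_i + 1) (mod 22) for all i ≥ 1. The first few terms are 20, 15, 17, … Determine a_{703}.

Computing terms: a_1 = 20, a_2 = 15, a_3 = 17, a_4 = 3, a_5 = 13, a_6 = 9, a_7 = 15.
Since a_7 = a_2 = 15, the sequence is eventually periodic: after a pre-period of length 1 it cycles with period 5.
For i ≥ 2, a_i depends only on (i - 2) mod 5. (703 - 2) mod 5 = 1, so a_{703} = a_3 = 17.

17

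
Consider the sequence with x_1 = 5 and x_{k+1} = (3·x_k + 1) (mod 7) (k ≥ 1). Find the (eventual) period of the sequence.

Listing terms: x_1 = 5; x_2 = 2; x_3 = 0; x_4 = 1; x_5 = 4; x_6 = 6; x_7 = 5.
Since x_7 = x_1 = 5, the sequence is periodic with period 6.

6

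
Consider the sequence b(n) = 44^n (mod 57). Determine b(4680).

1

We have b(0) = 1; b(1) = 44; b(2) = 55; b(3) = 26; b(4) = 4; b(5) = 5; b(6) = 49; b(7) = 47; b(8) = 16; b(9) = 20; b(10) = 25; b(11) = 17; b(12) = 7; b(13) = 23; b(14) = 43; b(15) = 11; b(16) = 28; b(17) = 35; b(18) = 1.
The sequence repeats with period 18.
So b(4680) = b(0 + ((4680-0) mod 18)) = b(0) = 1.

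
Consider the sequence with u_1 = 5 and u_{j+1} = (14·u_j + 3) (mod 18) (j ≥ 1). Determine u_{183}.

17

Computing terms: u_1 = 5, u_2 = 1, u_3 = 17, u_4 = 7, u_5 = 11, u_6 = 13, u_7 = 5.
Since u_7 = u_1 = 5, the sequence is periodic with period 6.
So u_{183} = u_{1 + ((183-1) mod 6)} = u_3 = 17.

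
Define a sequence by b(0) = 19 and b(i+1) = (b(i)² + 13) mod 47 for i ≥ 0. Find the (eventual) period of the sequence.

5

We have b(0) = 19,  b(1) = 45,  b(2) = 17,  b(3) = 20,  b(4) = 37,  b(5) = 19.
Since b(5) = b(0) = 19, the sequence is periodic with period 5.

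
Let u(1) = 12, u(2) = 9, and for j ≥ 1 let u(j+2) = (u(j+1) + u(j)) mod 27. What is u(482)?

9

We have u(1) = 12,  u(2) = 9,  u(3) = 21,  u(4) = 3,  u(5) = 24,  u(6) = 0,  u(7) = 24,  u(8) = 24,  u(9) = 21,  u(10) = 18,  u(11) = 12,  u(12) = 3,  u(13) = 15,  u(14) = 18,  u(15) = 6,  u(16) = 24,  u(17) = 3,  u(18) = 0,  u(19) = 3,  u(20) = 3,  u(21) = 6,  u(22) = 9,  u(23) = 15,  u(24) = 24,  u(25) = 12,  u(26) = 9.
Since (u(25), u(26)) = (u(1), u(2)) = (12, 9) (two consecutive terms determine the rest), the sequence is periodic with period 24.
(482 - 1) mod 24 = 1, so u(482) = u(2) = 9.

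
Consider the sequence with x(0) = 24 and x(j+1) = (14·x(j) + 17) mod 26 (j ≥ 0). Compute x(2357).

We have x(0) = 24; x(1) = 15; x(2) = 19; x(3) = 23; x(4) = 1; x(5) = 5; x(6) = 9; x(7) = 13; x(8) = 17; x(9) = 21; x(10) = 25; x(11) = 3; x(12) = 7; x(13) = 11; x(14) = 15.
Since x(14) = x(1) = 15, the sequence is eventually periodic: after a pre-period of length 1 it cycles with period 13.
For j ≥ 1, x(j) depends only on (j - 1) mod 13. (2357 - 1) mod 13 = 3, so x(2357) = x(4) = 1.

1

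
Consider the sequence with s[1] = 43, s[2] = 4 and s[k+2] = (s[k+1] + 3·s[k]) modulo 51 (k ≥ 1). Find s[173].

Computing terms: s[1] = 43; s[2] = 4; s[3] = 31; s[4] = 43; s[5] = 34; s[6] = 10; s[7] = 10; s[8] = 40; s[9] = 19; s[10] = 37; s[11] = 43; s[12] = 1; s[13] = 28; s[14] = 31; s[15] = 13; s[16] = 4; s[17] = 43; s[18] = 4.
Since (s[17], s[18]) = (s[1], s[2]) = (43, 4) (two consecutive terms determine the rest), the sequence is periodic with period 16.
So s[173] = s[1 + ((173-1) mod 16)] = s[13] = 28.

28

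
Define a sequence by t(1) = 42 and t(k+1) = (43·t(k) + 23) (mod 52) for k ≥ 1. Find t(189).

46

t(1) = 42; t(2) = 9; t(3) = 46; t(4) = 25; t(5) = 6; t(6) = 21; t(7) = 42.
The sequence repeats with period 6.
So t(189) = t(1 + ((189-1) mod 6)) = t(3) = 46.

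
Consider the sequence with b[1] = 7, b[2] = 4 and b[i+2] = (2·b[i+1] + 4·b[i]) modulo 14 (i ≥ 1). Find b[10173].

4

b[1] = 7,  b[2] = 4,  b[3] = 8,  b[4] = 4,  b[5] = 12,  b[6] = 12,  b[7] = 2,  b[8] = 10,  b[9] = 0,  b[10] = 12,  b[11] = 10,  b[12] = 12,  b[13] = 8,  b[14] = 8,  b[15] = 6,  b[16] = 2,  b[17] = 0,  b[18] = 8,  b[19] = 2,  b[20] = 8,  b[21] = 10,  b[22] = 10,  b[23] = 4,  b[24] = 6,  b[25] = 0,  b[26] = 10,  b[27] = 6,  b[28] = 10,  b[29] = 2,  b[30] = 2,  b[31] = 12,  b[32] = 4,  b[33] = 0,  b[34] = 2,  b[35] = 4,  b[36] = 2,  b[37] = 6,  b[38] = 6,  b[39] = 8,  b[40] = 12,  b[41] = 0,  b[42] = 6,  b[43] = 12,  b[44] = 6,  b[45] = 4,  b[46] = 4,  b[47] = 10,  b[48] = 8,  b[49] = 0,  b[50] = 4,  b[51] = 8.
Since (b[50], b[51]) = (b[2], b[3]) = (4, 8) (two consecutive terms determine the rest), the sequence is eventually periodic: after a pre-period of length 1 it cycles with period 48.
For i ≥ 2, b[i] depends only on (i - 2) mod 48. (10173 - 2) mod 48 = 43, so b[10173] = b[45] = 4.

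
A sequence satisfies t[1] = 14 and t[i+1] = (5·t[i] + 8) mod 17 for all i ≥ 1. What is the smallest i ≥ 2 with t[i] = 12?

We have t[1] = 14; t[2] = 10; t[3] = 7; t[4] = 9; t[5] = 2; t[6] = 1; t[7] = 13; t[8] = 5; t[9] = 16; t[10] = 3; t[11] = 6; t[12] = 4; t[13] = 11; t[14] = 12; t[15] = 0; t[16] = 8; t[17] = 14.
The sequence repeats with period 16.
The value 12 first appears (with i ≥ 2) at t[14].

14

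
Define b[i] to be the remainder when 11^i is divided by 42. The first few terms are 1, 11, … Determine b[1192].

25

Listing terms: b[0] = 1, b[1] = 11, b[2] = 37, b[3] = 29, b[4] = 25, b[5] = 23, b[6] = 1.
The sequence repeats with period 6.
So b[1192] = b[0 + ((1192-0) mod 6)] = b[4] = 25.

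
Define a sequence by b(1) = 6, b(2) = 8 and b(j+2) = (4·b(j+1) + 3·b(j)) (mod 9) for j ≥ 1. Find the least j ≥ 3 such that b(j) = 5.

Listing terms: b(1) = 6; b(2) = 8; b(3) = 5; b(4) = 8; b(5) = 2; b(6) = 5; b(7) = 8.
Since (b(6), b(7)) = (b(3), b(4)) = (5, 8) (two consecutive terms determine the rest), the sequence is eventually periodic: after a pre-period of length 2 it cycles with period 3.
The value 5 first appears (with j ≥ 3) at b(3).

3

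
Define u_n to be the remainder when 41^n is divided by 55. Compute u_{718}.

Computing terms: u_1 = 41, u_2 = 31, u_3 = 6, u_4 = 26, u_5 = 21, u_6 = 36, u_7 = 46, u_8 = 16, u_9 = 51, u_{10} = 1, u_{11} = 41.
The sequence repeats with period 10.
So u_{718} = u_{1 + ((718-1) mod 10)} = u_8 = 16.

16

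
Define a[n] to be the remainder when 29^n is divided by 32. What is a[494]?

a[1] = 29,  a[2] = 9,  a[3] = 5,  a[4] = 17,  a[5] = 13,  a[6] = 25,  a[7] = 21,  a[8] = 1,  a[9] = 29.
The sequence repeats with period 8.
So a[494] = a[1 + ((494-1) mod 8)] = a[6] = 25.

25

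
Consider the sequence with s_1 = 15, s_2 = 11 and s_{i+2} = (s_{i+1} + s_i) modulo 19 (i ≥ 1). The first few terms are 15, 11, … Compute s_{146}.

11

Computing terms: s_1 = 15, s_2 = 11, s_3 = 7, s_4 = 18, s_5 = 6, s_6 = 5, s_7 = 11, s_8 = 16, s_9 = 8, s_{10} = 5, s_{11} = 13, s_{12} = 18, s_{13} = 12, s_{14} = 11, s_{15} = 4, s_{16} = 15, s_{17} = 0, s_{18} = 15, s_{19} = 15, s_{20} = 11.
The sequence repeats with period 18.
(146 - 1) mod 18 = 1, so s_{146} = s_2 = 11.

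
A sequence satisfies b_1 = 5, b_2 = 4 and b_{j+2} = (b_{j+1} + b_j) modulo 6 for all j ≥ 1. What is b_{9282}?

1

Computing terms: b_1 = 5, b_2 = 4, b_3 = 3, b_4 = 1, b_5 = 4, b_6 = 5, b_7 = 3, b_8 = 2, b_9 = 5, b_{10} = 1, b_{11} = 0, b_{12} = 1, b_{13} = 1, b_{14} = 2, b_{15} = 3, b_{16} = 5, b_{17} = 2, b_{18} = 1, b_{19} = 3, b_{20} = 4, b_{21} = 1, b_{22} = 5, b_{23} = 0, b_{24} = 5, b_{25} = 5, b_{26} = 4.
The sequence repeats with period 24.
So b_{9282} = b_{1 + ((9282-1) mod 24)} = b_{18} = 1.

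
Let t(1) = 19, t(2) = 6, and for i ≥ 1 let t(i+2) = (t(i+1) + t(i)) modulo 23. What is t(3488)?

Computing terms: t(1) = 19; t(2) = 6; t(3) = 2; t(4) = 8; t(5) = 10; t(6) = 18; t(7) = 5; t(8) = 0; t(9) = 5; t(10) = 5; t(11) = 10; t(12) = 15; t(13) = 2; t(14) = 17; t(15) = 19; t(16) = 13; t(17) = 9; t(18) = 22; t(19) = 8; t(20) = 7; t(21) = 15; t(22) = 22; t(23) = 14; t(24) = 13; t(25) = 4; t(26) = 17; t(27) = 21; t(28) = 15; t(29) = 13; t(30) = 5; t(31) = 18; t(32) = 0; t(33) = 18; t(34) = 18; t(35) = 13; t(36) = 8; t(37) = 21; t(38) = 6; t(39) = 4; t(40) = 10; t(41) = 14; t(42) = 1; t(43) = 15; t(44) = 16; t(45) = 8; t(46) = 1; t(47) = 9; t(48) = 10; t(49) = 19; t(50) = 6.
The sequence repeats with period 48.
So t(3488) = t(1 + ((3488-1) mod 48)) = t(32) = 0.

0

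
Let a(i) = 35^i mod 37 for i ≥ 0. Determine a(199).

Listing terms: a(0) = 1,  a(1) = 35,  a(2) = 4,  a(3) = 29,  a(4) = 16,  a(5) = 5,  a(6) = 27,  a(7) = 20,  a(8) = 34,  a(9) = 6,  a(10) = 25,  a(11) = 24,  a(12) = 26,  a(13) = 22,  a(14) = 30,  a(15) = 14,  a(16) = 9,  a(17) = 19,  a(18) = 36,  a(19) = 2,  a(20) = 33,  a(21) = 8,  a(22) = 21,  a(23) = 32,  a(24) = 10,  a(25) = 17,  a(26) = 3,  a(27) = 31,  a(28) = 12,  a(29) = 13,  a(30) = 11,  a(31) = 15,  a(32) = 7,  a(33) = 23,  a(34) = 28,  a(35) = 18,  a(36) = 1.
Since a(36) = a(0) = 1, the sequence is periodic with period 36.
So a(199) = a(0 + ((199-0) mod 36)) = a(19) = 2.

2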